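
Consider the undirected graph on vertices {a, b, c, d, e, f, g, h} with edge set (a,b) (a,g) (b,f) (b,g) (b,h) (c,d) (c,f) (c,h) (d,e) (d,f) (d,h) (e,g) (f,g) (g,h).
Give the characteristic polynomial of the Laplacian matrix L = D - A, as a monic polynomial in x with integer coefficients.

x^8 - 28x^7 + 325x^6 - 2020x^5 + 7228x^4 - 14806x^3 + 15976x^2 - 6976x

With the vertex order [a, b, c, d, e, f, g, h], the degrees are [2, 4, 3, 4, 2, 4, 5, 4], giving D = diag(2, 4, 3, 4, 2, 4, 5, 4) and L = D - A. Computing det(xI - L) by cofactor expansion (or equivalently via sum-over-permutations) gives x^8 - 28x^7 + 325x^6 - 2020x^5 + 7228x^4 - 14806x^3 + 15976x^2 - 6976x. The constant term is 0 because L is singular (the all-ones vector lies in its kernel). By the matrix-tree theorem the graph has (1/8) * product of the nonzero eigenvalues = 872 spanning trees.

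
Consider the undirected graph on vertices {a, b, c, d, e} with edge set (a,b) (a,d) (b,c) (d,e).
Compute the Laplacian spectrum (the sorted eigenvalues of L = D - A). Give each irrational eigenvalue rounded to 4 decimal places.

With the vertex order [a, b, c, d, e], the degrees are [2, 2, 1, 2, 1], giving D = diag(2, 2, 1, 2, 1) and L = D - A. Since every row of L sums to 0, the all-ones vector is in the kernel and 0 is an eigenvalue. The single zero eigenvalue shows the graph is connected. By the matrix-tree theorem the graph has (1/5) * product of the nonzero eigenvalues = 1 spanning tree.

[0, 0.3820, 1.3820, 2.6180, 3.6180]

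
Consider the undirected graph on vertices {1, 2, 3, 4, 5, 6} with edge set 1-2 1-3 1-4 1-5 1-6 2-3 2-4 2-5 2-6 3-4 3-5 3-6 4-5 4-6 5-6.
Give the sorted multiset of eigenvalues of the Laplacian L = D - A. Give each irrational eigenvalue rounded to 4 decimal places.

[0, 6, 6, 6, 6, 6]

Reading degrees in the order [1, 2, 3, 4, 5, 6] gives [5, 5, 5, 5, 5, 5]; set D = diag(5, 5, 5, 5, 5, 5) and form L = D - A. L is symmetric positive semidefinite, so every eigenvalue is real and nonnegative.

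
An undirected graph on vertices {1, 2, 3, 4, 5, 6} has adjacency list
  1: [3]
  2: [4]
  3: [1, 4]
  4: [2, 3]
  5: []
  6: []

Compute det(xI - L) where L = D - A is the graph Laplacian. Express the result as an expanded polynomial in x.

x^6 - 6x^5 + 10x^4 - 4x^3

Reading degrees in the order [1, 2, 3, 4, 5, 6] gives [1, 1, 2, 2, 0, 0]; set D = diag(1, 1, 2, 2, 0, 0) and form L = D - A. L has integer entries, so p(x) = det(xI - L) has integer coefficients. Expanding the determinant yields x^6 - 6x^5 + 10x^4 - 4x^3. Since p(0) = det(-L) = 0, x divides p(x). There are 3 zeros in the spectrum, matching the 3 components.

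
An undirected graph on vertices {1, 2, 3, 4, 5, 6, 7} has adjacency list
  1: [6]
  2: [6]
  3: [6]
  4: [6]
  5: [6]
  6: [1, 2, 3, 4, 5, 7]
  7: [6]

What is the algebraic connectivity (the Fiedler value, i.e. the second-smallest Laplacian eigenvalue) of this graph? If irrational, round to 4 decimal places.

Each diagonal entry of L is the vertex degree and each off-diagonal entry is -1 where an edge is present, 0 otherwise; in the order [1, 2, 3, 4, 5, 6, 7] the diagonal is [1, 1, 1, 1, 1, 6, 1]. The sorted Laplacian eigenvalues are [0, 1, 1, 1, 1, 1, 7]; the algebraic connectivity is the second entry, 1.

1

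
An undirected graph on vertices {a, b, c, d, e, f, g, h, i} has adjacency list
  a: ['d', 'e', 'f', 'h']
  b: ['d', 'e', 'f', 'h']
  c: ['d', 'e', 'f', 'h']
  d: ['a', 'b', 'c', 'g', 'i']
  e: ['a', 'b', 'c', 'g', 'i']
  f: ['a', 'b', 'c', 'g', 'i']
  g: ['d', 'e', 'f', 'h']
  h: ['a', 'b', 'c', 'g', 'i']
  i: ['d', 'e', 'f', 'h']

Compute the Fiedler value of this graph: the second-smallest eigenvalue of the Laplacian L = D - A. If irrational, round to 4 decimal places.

4

Each diagonal entry of L is the vertex degree and each off-diagonal entry is -1 where an edge is present, 0 otherwise; in the order [a, b, c, d, e, f, g, h, i] the diagonal is [4, 4, 4, 5, 5, 5, 4, 5, 4]. The smallest Laplacian eigenvalue is always 0. The next one, lambda_2 = 4, measures how hard the graph is to disconnect: larger values mean better connectivity. The eigenvalues sum to 40, which equals trace(L) = 2|E|. By the matrix-tree theorem the graph has (1/9) * product of the nonzero eigenvalues = 32000 spanning trees.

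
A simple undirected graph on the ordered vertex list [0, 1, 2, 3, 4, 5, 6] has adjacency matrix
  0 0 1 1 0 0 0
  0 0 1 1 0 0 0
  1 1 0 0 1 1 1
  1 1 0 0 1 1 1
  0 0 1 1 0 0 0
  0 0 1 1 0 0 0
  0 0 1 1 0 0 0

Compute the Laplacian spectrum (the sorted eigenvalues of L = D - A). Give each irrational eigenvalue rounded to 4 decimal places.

[0, 2, 2, 2, 2, 5, 7]

Reading degrees in the order [0, 1, 2, 3, 4, 5, 6] gives [2, 2, 5, 5, 2, 2, 2]; set D = diag(2, 2, 5, 5, 2, 2, 2) and form L = D - A. Since every row of L sums to 0, the all-ones vector is in the kernel and 0 is an eigenvalue. The largest eigenvalue, 7, is at most the vertex count 7. The eigenvalues sum to 20, which equals trace(L) = 2|E|.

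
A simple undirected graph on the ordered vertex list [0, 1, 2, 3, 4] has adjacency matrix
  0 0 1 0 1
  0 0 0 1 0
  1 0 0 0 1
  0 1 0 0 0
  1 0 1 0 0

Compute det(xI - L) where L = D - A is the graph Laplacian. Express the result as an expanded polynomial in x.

x^5 - 8x^4 + 21x^3 - 18x^2

Reading degrees in the order [0, 1, 2, 3, 4] gives [2, 1, 2, 1, 2]; set D = diag(2, 1, 2, 1, 2) and form L = D - A. Computing det(xI - L) by cofactor expansion (or equivalently via sum-over-permutations) gives x^5 - 8x^4 + 21x^3 - 18x^2. The constant term is 0 because L is singular (the all-ones vector lies in its kernel). The largest eigenvalue, 3, is at most the vertex count 5.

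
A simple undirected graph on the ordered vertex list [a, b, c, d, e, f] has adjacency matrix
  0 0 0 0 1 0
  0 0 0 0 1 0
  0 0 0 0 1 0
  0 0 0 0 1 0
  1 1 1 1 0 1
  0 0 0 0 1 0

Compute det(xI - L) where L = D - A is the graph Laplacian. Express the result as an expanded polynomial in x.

Reading degrees in the order [a, b, c, d, e, f] gives [1, 1, 1, 1, 5, 1]; set D = diag(1, 1, 1, 1, 5, 1) and form L = D - A. L has integer entries, so p(x) = det(xI - L) has integer coefficients. Expanding the determinant yields x^6 - 10x^5 + 30x^4 - 40x^3 + 25x^2 - 6x. The constant term is 0 because L is singular (the all-ones vector lies in its kernel). The largest eigenvalue, 6, is at most the vertex count 6.

x^6 - 10x^5 + 30x^4 - 40x^3 + 25x^2 - 6x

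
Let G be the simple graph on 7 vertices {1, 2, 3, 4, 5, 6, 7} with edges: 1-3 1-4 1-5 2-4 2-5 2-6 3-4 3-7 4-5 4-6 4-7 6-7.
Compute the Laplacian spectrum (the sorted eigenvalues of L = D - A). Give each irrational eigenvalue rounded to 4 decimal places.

[0, 2, 2, 4, 4, 5, 7]

Reading degrees in the order [1, 2, 3, 4, 5, 6, 7] gives [3, 3, 3, 6, 3, 3, 3]; set D = diag(3, 3, 3, 6, 3, 3, 3) and form L = D - A. Since every row of L sums to 0, the all-ones vector is in the kernel and 0 is an eigenvalue.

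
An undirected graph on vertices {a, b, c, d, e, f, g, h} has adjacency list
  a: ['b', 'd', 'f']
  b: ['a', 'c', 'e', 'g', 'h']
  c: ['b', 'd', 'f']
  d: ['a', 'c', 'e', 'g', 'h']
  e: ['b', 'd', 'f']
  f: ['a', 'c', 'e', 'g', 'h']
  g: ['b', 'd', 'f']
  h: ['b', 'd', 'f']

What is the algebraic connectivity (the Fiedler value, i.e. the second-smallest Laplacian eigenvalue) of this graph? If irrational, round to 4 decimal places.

3

With the vertex order [a, b, c, d, e, f, g, h], the degrees are [3, 5, 3, 5, 3, 5, 3, 3], giving D = diag(3, 5, 3, 5, 3, 5, 3, 3) and L = D - A. Computing the eigenvalues of L and sorting gives [0, 3, 3, 3, 3, 5, 5, 8]. The Fiedler value lambda_2 = 3 is strictly positive, so the graph is connected.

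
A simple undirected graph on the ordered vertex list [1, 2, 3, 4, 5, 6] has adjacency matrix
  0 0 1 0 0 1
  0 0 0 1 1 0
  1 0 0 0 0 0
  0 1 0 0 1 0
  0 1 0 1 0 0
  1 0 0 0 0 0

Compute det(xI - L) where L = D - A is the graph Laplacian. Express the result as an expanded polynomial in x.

Reading degrees in the order [1, 2, 3, 4, 5, 6] gives [2, 2, 1, 2, 2, 1]; set D = diag(2, 2, 1, 2, 2, 1) and form L = D - A. The eigenvalues of L are [0, 0, 1, 3, 3, 3]; the characteristic polynomial is the product of (x - lambda_i), which multiplies out to x^6 - 10x^5 + 36x^4 - 54x^3 + 27x^2. Since p(0) = det(-L) = 0, x divides p(x).

x^6 - 10x^5 + 36x^4 - 54x^3 + 27x^2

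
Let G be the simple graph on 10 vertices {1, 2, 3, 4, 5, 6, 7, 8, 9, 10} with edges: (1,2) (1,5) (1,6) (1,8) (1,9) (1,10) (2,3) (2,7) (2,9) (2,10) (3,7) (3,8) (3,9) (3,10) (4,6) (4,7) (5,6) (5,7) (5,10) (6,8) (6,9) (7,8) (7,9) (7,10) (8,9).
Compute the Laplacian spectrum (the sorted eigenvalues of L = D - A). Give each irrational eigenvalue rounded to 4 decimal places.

With the vertex order [1, 2, 3, 4, 5, 6, 7, 8, 9, 10], the degrees are [6, 5, 5, 2, 4, 5, 7, 5, 6, 5], giving D = diag(6, 5, 5, 2, 4, 5, 7, 5, 6, 5) and L = D - A. Since every row of L sums to 0, the all-ones vector is in the kernel and 0 is an eigenvalue.

[0, 1.8402, 3.4134, 3.8079, 5.2697, 6.0689, 6.4082, 7.1928, 7.2657, 8.7332]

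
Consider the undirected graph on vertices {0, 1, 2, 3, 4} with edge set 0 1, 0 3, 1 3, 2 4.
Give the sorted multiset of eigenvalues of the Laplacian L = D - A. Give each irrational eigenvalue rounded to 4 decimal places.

[0, 0, 2, 3, 3]

With the vertex order [0, 1, 2, 3, 4], the degrees are [2, 2, 1, 2, 1], giving D = diag(2, 2, 1, 2, 1) and L = D - A. The multiplicity of 0 as a Laplacian eigenvalue equals the number of connected components. The 2 zero eigenvalues correspond to the 2 connected components. There are 2 zeros in the spectrum, matching the 2 components. The largest eigenvalue, 3, is at most the vertex count 5.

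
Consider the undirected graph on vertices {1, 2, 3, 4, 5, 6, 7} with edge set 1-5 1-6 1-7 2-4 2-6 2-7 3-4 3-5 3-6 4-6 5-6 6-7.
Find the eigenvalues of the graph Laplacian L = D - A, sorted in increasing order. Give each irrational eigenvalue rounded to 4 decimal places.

[0, 2, 2, 4, 4, 5, 7]

With the vertex order [1, 2, 3, 4, 5, 6, 7], the degrees are [3, 3, 3, 3, 3, 6, 3], giving D = diag(3, 3, 3, 3, 3, 6, 3) and L = D - A. Since every row of L sums to 0, the all-ones vector is in the kernel and 0 is an eigenvalue.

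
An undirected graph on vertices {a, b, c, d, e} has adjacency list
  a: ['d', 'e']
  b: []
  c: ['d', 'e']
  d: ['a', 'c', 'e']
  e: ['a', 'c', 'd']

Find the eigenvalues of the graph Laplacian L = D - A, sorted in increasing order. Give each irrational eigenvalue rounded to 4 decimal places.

[0, 0, 2, 4, 4]

With the vertex order [a, b, c, d, e], the degrees are [2, 0, 2, 3, 3], giving D = diag(2, 0, 2, 3, 3) and L = D - A. Since every row of L sums to 0, the all-ones vector is in the kernel and 0 is an eigenvalue. The 2 zero eigenvalues correspond to the 2 connected components. There are 2 zeros in the spectrum, matching the 2 components.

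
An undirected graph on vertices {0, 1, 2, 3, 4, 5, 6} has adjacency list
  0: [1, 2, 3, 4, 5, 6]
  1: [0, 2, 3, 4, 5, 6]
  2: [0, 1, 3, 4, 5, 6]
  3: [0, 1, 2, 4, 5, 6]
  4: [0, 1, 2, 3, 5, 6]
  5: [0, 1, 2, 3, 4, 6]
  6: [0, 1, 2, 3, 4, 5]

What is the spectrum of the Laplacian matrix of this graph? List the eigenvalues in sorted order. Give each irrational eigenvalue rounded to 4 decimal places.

[0, 7, 7, 7, 7, 7, 7]

With the vertex order [0, 1, 2, 3, 4, 5, 6], the degrees are [6, 6, 6, 6, 6, 6, 6], giving D = diag(6, 6, 6, 6, 6, 6, 6) and L = D - A. The multiplicity of 0 as a Laplacian eigenvalue equals the number of connected components. The single zero eigenvalue shows the graph is connected. There is one zero in the spectrum, matching the 1 component. The eigenvalues sum to 42, which equals trace(L) = 2|E|.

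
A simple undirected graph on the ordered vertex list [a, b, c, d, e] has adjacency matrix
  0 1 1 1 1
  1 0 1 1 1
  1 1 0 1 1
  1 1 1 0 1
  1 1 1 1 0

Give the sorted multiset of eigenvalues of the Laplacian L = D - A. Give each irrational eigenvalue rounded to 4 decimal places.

[0, 5, 5, 5, 5]

With the vertex order [a, b, c, d, e], the degrees are [4, 4, 4, 4, 4], giving D = diag(4, 4, 4, 4, 4) and L = D - A. Diagonalising L (or applying a numerical eigensolver to the 5x5 matrix) gives the spectrum above. The single zero eigenvalue shows the graph is connected. There is one zero in the spectrum, matching the 1 component. By the matrix-tree theorem the graph has (1/5) * product of the nonzero eigenvalues = 125 spanning trees.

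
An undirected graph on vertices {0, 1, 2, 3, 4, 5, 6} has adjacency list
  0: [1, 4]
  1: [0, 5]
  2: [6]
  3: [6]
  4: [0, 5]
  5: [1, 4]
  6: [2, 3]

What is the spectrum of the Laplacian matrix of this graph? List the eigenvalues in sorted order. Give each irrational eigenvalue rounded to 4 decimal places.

[0, 0, 1, 2, 2, 3, 4]

With the vertex order [0, 1, 2, 3, 4, 5, 6], the degrees are [2, 2, 1, 1, 2, 2, 2], giving D = diag(2, 2, 1, 1, 2, 2, 2) and L = D - A. L is symmetric positive semidefinite, so every eigenvalue is real and nonnegative. The 2 zero eigenvalues correspond to the 2 connected components. The eigenvalues sum to 12, which equals trace(L) = 2|E|.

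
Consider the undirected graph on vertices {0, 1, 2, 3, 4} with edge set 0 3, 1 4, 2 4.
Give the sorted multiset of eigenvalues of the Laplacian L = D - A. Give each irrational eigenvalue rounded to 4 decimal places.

Reading degrees in the order [0, 1, 2, 3, 4] gives [1, 1, 1, 1, 2]; set D = diag(1, 1, 1, 1, 2) and form L = D - A. Diagonalising L (or applying a numerical eigensolver to the 5x5 matrix) gives the spectrum above. The 2 zero eigenvalues correspond to the 2 connected components. The eigenvalues sum to 6, which equals trace(L) = 2|E|.

[0, 0, 1, 2, 3]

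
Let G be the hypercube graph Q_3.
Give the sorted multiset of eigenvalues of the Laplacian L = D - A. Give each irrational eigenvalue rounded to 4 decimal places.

[0, 2, 2, 2, 4, 4, 4, 6]

The graph has 8 vertices and degree multiset [3, 3, 3, 3, 3, 3, 3, 3]; D is the diagonal matrix of degrees and L = D - A. The multiplicity of 0 as a Laplacian eigenvalue equals the number of connected components. The single zero eigenvalue shows the graph is connected. By the matrix-tree theorem the graph has (1/8) * product of the nonzero eigenvalues = 384 spanning trees. The eigenvalues sum to 24, which equals trace(L) = 2|E|.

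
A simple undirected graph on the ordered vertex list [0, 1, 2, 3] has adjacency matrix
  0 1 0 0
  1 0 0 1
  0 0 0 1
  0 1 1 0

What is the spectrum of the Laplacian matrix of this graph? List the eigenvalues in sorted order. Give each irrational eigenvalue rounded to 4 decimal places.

[0, 0.5858, 2, 3.4142]

Each diagonal entry of L is the vertex degree and each off-diagonal entry is -1 where an edge is present, 0 otherwise; in the order [0, 1, 2, 3] the diagonal is [1, 2, 1, 2]. Diagonalising L (or applying a numerical eigensolver to the 4x4 matrix) gives the spectrum above. The single zero eigenvalue shows the graph is connected. The largest eigenvalue, 3.4142, is at most the vertex count 4. The eigenvalues sum to 6, which equals trace(L) = 2|E|.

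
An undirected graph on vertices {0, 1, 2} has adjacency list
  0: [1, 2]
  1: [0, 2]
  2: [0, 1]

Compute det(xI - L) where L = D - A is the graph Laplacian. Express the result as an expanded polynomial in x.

With the vertex order [0, 1, 2], the degrees are [2, 2, 2], giving D = diag(2, 2, 2) and L = D - A. Computing det(xI - L) by cofactor expansion (or equivalently via sum-over-permutations) gives x^3 - 6x^2 + 9x. The constant term is 0 because L is singular (the all-ones vector lies in its kernel). The largest eigenvalue, 3, is at most the vertex count 3. There is one zero in the spectrum, matching the 1 component.

x^3 - 6x^2 + 9x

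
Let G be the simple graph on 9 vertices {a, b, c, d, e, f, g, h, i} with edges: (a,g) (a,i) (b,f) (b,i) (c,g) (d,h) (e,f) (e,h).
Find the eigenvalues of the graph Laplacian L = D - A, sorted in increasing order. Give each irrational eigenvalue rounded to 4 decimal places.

With the vertex order [a, b, c, d, e, f, g, h, i], the degrees are [2, 2, 1, 1, 2, 2, 2, 2, 2], giving D = diag(2, 2, 1, 1, 2, 2, 2, 2, 2) and L = D - A. The multiplicity of 0 as a Laplacian eigenvalue equals the number of connected components. The single zero eigenvalue shows the graph is connected.

[0, 0.1206, 0.4679, 1, 1.6527, 2.3473, 3, 3.5321, 3.8794]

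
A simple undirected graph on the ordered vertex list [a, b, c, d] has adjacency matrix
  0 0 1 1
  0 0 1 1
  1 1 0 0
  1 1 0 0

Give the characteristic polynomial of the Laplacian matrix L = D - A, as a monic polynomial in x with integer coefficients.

Reading degrees in the order [a, b, c, d] gives [2, 2, 2, 2]; set D = diag(2, 2, 2, 2) and form L = D - A. Computing det(xI - L) by cofactor expansion (or equivalently via sum-over-permutations) gives x^4 - 8x^3 + 20x^2 - 16x. The constant term is 0 because L is singular (the all-ones vector lies in its kernel). There is one zero in the spectrum, matching the 1 component.

x^4 - 8x^3 + 20x^2 - 16x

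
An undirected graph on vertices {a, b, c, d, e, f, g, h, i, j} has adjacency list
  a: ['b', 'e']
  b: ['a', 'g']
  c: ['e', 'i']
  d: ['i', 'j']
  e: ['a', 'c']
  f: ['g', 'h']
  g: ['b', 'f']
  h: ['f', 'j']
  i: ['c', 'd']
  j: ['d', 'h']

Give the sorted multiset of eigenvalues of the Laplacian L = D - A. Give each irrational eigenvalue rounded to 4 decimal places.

With the vertex order [a, b, c, d, e, f, g, h, i, j], the degrees are [2, 2, 2, 2, 2, 2, 2, 2, 2, 2], giving D = diag(2, 2, 2, 2, 2, 2, 2, 2, 2, 2) and L = D - A. L is symmetric positive semidefinite, so every eigenvalue is real and nonnegative. There is one zero in the spectrum, matching the 1 component. The eigenvalues sum to 20, which equals trace(L) = 2|E|.

[0, 0.3820, 0.3820, 1.3820, 1.3820, 2.6180, 2.6180, 3.6180, 3.6180, 4]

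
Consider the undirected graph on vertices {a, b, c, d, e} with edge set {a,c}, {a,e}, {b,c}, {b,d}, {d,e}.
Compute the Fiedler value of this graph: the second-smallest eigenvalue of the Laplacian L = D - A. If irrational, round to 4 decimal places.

With the vertex order [a, b, c, d, e], the degrees are [2, 2, 2, 2, 2], giving D = diag(2, 2, 2, 2, 2) and L = D - A. The sorted Laplacian eigenvalues are [0, 1.3820, 1.3820, 3.6180, 3.6180]; the algebraic connectivity is the second entry, 1.3820. There is one zero in the spectrum, matching the 1 component.

1.3820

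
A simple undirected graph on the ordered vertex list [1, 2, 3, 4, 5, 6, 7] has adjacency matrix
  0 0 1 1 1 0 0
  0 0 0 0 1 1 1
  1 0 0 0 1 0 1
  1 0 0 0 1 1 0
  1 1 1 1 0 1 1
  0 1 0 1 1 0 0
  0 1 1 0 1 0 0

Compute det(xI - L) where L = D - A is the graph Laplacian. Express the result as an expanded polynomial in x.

x^7 - 24x^6 + 231x^5 - 1140x^4 + 3036x^3 - 4128x^2 + 2240x

Each diagonal entry of L is the vertex degree and each off-diagonal entry is -1 where an edge is present, 0 otherwise; in the order [1, 2, 3, 4, 5, 6, 7] the diagonal is [3, 3, 3, 3, 6, 3, 3]. Computing det(xI - L) by cofactor expansion (or equivalently via sum-over-permutations) gives x^7 - 24x^6 + 231x^5 - 1140x^4 + 3036x^3 - 4128x^2 + 2240x. The constant term is 0 because L is singular (the all-ones vector lies in its kernel). By the matrix-tree theorem the graph has (1/7) * product of the nonzero eigenvalues = 320 spanning trees.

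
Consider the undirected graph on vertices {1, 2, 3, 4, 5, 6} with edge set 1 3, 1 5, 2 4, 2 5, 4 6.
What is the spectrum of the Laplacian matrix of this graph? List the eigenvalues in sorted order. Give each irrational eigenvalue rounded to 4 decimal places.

With the vertex order [1, 2, 3, 4, 5, 6], the degrees are [2, 2, 1, 2, 2, 1], giving D = diag(2, 2, 1, 2, 2, 1) and L = D - A. The multiplicity of 0 as a Laplacian eigenvalue equals the number of connected components. The eigenvalues sum to 10, which equals trace(L) = 2|E|. By the matrix-tree theorem the graph has (1/6) * product of the nonzero eigenvalues = 1 spanning tree.

[0, 0.2679, 1, 2, 3, 3.7321]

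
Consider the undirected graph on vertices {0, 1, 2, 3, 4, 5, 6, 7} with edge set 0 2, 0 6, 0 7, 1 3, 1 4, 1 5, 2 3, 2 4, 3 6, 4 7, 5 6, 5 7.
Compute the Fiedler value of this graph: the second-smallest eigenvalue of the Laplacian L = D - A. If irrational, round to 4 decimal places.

2

Each diagonal entry of L is the vertex degree and each off-diagonal entry is -1 where an edge is present, 0 otherwise; in the order [0, 1, 2, 3, 4, 5, 6, 7] the diagonal is [3, 3, 3, 3, 3, 3, 3, 3]. The sorted Laplacian eigenvalues are [0, 2, 2, 2, 4, 4, 4, 6]; the algebraic connectivity is the second entry, 2.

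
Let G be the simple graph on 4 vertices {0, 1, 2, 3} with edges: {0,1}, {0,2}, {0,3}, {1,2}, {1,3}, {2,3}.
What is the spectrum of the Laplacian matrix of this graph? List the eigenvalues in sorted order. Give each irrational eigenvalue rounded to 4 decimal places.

[0, 4, 4, 4]

Each diagonal entry of L is the vertex degree and each off-diagonal entry is -1 where an edge is present, 0 otherwise; in the order [0, 1, 2, 3] the diagonal is [3, 3, 3, 3]. Diagonalising L (or applying a numerical eigensolver to the 4x4 matrix) gives the spectrum above. The single zero eigenvalue shows the graph is connected.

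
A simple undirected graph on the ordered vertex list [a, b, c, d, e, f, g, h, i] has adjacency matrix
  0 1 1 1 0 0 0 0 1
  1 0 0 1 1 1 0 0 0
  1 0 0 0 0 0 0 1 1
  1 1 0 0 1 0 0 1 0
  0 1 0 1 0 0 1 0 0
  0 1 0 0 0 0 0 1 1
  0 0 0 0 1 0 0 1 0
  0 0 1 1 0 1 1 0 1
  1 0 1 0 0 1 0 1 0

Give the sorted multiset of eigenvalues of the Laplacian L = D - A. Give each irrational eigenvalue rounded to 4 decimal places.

Reading degrees in the order [a, b, c, d, e, f, g, h, i] gives [4, 4, 3, 4, 3, 3, 2, 5, 4]; set D = diag(4, 4, 3, 4, 3, 3, 2, 5, 4) and form L = D - A. Since every row of L sums to 0, the all-ones vector is in the kernel and 0 is an eigenvalue. The single zero eigenvalue shows the graph is connected.

[0, 1.3659, 2.1252, 2.6406, 4.0899, 4.4400, 4.7363, 5.8731, 6.7288]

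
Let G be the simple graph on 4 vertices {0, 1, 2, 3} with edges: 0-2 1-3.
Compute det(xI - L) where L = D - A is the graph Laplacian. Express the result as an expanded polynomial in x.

Reading degrees in the order [0, 1, 2, 3] gives [1, 1, 1, 1]; set D = diag(1, 1, 1, 1) and form L = D - A. Computing det(xI - L) by cofactor expansion (or equivalently via sum-over-permutations) gives x^4 - 4x^3 + 4x^2. The coefficient of x^3 equals -trace(L) = -4, matching the sum of degrees.

x^4 - 4x^3 + 4x^2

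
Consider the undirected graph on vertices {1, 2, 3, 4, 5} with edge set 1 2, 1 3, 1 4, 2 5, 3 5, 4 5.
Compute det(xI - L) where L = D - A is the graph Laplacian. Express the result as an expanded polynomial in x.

x^5 - 12x^4 + 51x^3 - 92x^2 + 60x

Each diagonal entry of L is the vertex degree and each off-diagonal entry is -1 where an edge is present, 0 otherwise; in the order [1, 2, 3, 4, 5] the diagonal is [3, 2, 2, 2, 3]. Computing det(xI - L) by cofactor expansion (or equivalently via sum-over-permutations) gives x^5 - 12x^4 + 51x^3 - 92x^2 + 60x. The constant term is 0 because L is singular (the all-ones vector lies in its kernel). There is one zero in the spectrum, matching the 1 component.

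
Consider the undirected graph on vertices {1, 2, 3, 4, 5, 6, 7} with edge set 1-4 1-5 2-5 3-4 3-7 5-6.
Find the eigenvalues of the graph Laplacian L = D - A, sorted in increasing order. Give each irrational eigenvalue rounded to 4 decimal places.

[0, 0.2254, 1, 1, 2.1859, 3.3604, 4.2283]

Reading degrees in the order [1, 2, 3, 4, 5, 6, 7] gives [2, 1, 2, 2, 3, 1, 1]; set D = diag(2, 1, 2, 2, 3, 1, 1) and form L = D - A. The multiplicity of 0 as a Laplacian eigenvalue equals the number of connected components. The single zero eigenvalue shows the graph is connected. The largest eigenvalue, 4.2283, is at most the vertex count 7. There is one zero in the spectrum, matching the 1 component.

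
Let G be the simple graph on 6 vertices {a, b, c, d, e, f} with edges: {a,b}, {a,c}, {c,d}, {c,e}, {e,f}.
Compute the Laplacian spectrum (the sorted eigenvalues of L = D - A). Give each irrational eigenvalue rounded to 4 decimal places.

With the vertex order [a, b, c, d, e, f], the degrees are [2, 1, 3, 1, 2, 1], giving D = diag(2, 1, 3, 1, 2, 1) and L = D - A. L is symmetric positive semidefinite, so every eigenvalue is real and nonnegative. The largest eigenvalue, 4.3028, is at most the vertex count 6.

[0, 0.3820, 0.6972, 2, 2.6180, 4.3028]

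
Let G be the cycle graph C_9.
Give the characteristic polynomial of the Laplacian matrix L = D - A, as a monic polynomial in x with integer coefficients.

x^9 - 18x^8 + 135x^7 - 546x^6 + 1287x^5 - 1782x^4 + 1386x^3 - 540x^2 + 81x

The graph has 9 vertices and degree multiset [2, 2, 2, 2, 2, 2, 2, 2, 2]; D is the diagonal matrix of degrees and L = D - A. Computing det(xI - L) by cofactor expansion (or equivalently via sum-over-permutations) gives x^9 - 18x^8 + 135x^7 - 546x^6 + 1287x^5 - 1782x^4 + 1386x^3 - 540x^2 + 81x. The coefficient of x^8 equals -trace(L) = -18, matching the sum of degrees. By the matrix-tree theorem the graph has (1/9) * product of the nonzero eigenvalues = 9 spanning trees.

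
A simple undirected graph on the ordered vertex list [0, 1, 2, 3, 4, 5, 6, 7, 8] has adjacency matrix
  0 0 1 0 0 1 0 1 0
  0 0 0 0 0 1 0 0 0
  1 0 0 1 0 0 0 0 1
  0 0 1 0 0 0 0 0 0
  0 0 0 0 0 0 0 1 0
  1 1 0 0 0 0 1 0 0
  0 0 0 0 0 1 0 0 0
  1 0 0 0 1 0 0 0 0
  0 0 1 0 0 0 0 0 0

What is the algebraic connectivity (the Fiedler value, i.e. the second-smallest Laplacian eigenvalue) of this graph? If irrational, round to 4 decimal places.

Each diagonal entry of L is the vertex degree and each off-diagonal entry is -1 where an edge is present, 0 otherwise; in the order [0, 1, 2, 3, 4, 5, 6, 7, 8] the diagonal is [3, 1, 3, 1, 1, 3, 1, 2, 1]. The smallest Laplacian eigenvalue is always 0. The next one, lambda_2 = 0.2679, measures how hard the graph is to disconnect: larger values mean better connectivity. The eigenvalues sum to 16, which equals trace(L) = 2|E|.

0.2679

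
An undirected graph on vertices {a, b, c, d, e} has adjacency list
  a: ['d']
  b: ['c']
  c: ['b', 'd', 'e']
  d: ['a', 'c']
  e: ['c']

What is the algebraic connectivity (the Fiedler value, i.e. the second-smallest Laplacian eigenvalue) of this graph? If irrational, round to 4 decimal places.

Each diagonal entry of L is the vertex degree and each off-diagonal entry is -1 where an edge is present, 0 otherwise; in the order [a, b, c, d, e] the diagonal is [1, 1, 3, 2, 1]. Computing the eigenvalues of L and sorting gives [0, 0.5188, 1, 2.3111, 4.1701]. The Fiedler value lambda_2 = 0.5188 is strictly positive, so the graph is connected. There is one zero in the spectrum, matching the 1 component.

0.5188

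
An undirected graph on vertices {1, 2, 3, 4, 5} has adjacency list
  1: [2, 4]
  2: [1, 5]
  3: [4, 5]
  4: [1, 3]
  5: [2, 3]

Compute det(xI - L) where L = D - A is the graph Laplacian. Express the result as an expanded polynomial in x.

x^5 - 10x^4 + 35x^3 - 50x^2 + 25x

With the vertex order [1, 2, 3, 4, 5], the degrees are [2, 2, 2, 2, 2], giving D = diag(2, 2, 2, 2, 2) and L = D - A. Computing det(xI - L) by cofactor expansion (or equivalently via sum-over-permutations) gives x^5 - 10x^4 + 35x^3 - 50x^2 + 25x. Since p(0) = det(-L) = 0, x divides p(x).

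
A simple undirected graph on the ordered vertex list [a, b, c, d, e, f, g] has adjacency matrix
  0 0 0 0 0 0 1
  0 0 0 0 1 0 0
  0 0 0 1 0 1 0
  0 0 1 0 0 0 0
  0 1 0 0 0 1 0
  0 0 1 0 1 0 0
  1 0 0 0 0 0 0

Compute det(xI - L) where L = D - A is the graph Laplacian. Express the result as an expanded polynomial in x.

Each diagonal entry of L is the vertex degree and each off-diagonal entry is -1 where an edge is present, 0 otherwise; in the order [a, b, c, d, e, f, g] the diagonal is [1, 1, 2, 1, 2, 2, 1]. Computing det(xI - L) by cofactor expansion (or equivalently via sum-over-permutations) gives x^7 - 10x^6 + 37x^5 - 62x^4 + 45x^3 - 10x^2. The coefficient of x^6 equals -trace(L) = -10, matching the sum of degrees. There are 2 zeros in the spectrum, matching the 2 components.

x^7 - 10x^6 + 37x^5 - 62x^4 + 45x^3 - 10x^2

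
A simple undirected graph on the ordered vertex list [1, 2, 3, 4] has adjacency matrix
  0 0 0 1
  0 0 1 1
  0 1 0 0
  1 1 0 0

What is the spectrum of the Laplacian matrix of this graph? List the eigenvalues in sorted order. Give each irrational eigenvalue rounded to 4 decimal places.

[0, 0.5858, 2, 3.4142]

Reading degrees in the order [1, 2, 3, 4] gives [1, 2, 1, 2]; set D = diag(1, 2, 1, 2) and form L = D - A. Since every row of L sums to 0, the all-ones vector is in the kernel and 0 is an eigenvalue. The single zero eigenvalue shows the graph is connected. The largest eigenvalue, 3.4142, is at most the vertex count 4.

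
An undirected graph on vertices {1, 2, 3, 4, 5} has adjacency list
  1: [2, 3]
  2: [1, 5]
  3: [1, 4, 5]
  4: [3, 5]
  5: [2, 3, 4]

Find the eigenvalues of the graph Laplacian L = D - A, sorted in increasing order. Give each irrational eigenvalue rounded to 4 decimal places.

[0, 1.3820, 2.3820, 3.6180, 4.6180]

Each diagonal entry of L is the vertex degree and each off-diagonal entry is -1 where an edge is present, 0 otherwise; in the order [1, 2, 3, 4, 5] the diagonal is [2, 2, 3, 2, 3]. Since every row of L sums to 0, the all-ones vector is in the kernel and 0 is an eigenvalue. By the matrix-tree theorem the graph has (1/5) * product of the nonzero eigenvalues = 11 spanning trees. The largest eigenvalue, 4.6180, is at most the vertex count 5.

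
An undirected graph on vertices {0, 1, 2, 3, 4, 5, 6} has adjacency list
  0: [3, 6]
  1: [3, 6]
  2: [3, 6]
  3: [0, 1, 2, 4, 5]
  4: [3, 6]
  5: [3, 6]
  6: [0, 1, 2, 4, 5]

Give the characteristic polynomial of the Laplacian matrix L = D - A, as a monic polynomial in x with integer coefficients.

x^7 - 20x^6 + 155x^5 - 600x^4 + 1240x^3 - 1312x^2 + 560x

Each diagonal entry of L is the vertex degree and each off-diagonal entry is -1 where an edge is present, 0 otherwise; in the order [0, 1, 2, 3, 4, 5, 6] the diagonal is [2, 2, 2, 5, 2, 2, 5]. L has integer entries, so p(x) = det(xI - L) has integer coefficients. Expanding the determinant yields x^7 - 20x^6 + 155x^5 - 600x^4 + 1240x^3 - 1312x^2 + 560x. The coefficient of x^6 equals -trace(L) = -20, matching the sum of degrees. By the matrix-tree theorem the graph has (1/7) * product of the nonzero eigenvalues = 80 spanning trees.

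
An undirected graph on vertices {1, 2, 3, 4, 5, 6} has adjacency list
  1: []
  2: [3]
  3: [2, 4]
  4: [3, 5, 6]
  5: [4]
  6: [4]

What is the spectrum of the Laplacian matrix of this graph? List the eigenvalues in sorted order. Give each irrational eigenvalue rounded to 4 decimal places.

With the vertex order [1, 2, 3, 4, 5, 6], the degrees are [0, 1, 2, 3, 1, 1], giving D = diag(0, 1, 2, 3, 1, 1) and L = D - A. Diagonalising L (or applying a numerical eigensolver to the 6x6 matrix) gives the spectrum above. The 2 zero eigenvalues correspond to the 2 connected components.

[0, 0, 0.5188, 1, 2.3111, 4.1701]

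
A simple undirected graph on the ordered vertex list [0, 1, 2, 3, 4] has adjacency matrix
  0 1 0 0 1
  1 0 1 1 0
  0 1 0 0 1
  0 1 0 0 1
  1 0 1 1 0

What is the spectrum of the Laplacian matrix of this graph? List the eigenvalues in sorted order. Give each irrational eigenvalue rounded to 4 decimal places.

[0, 2, 2, 3, 5]

Reading degrees in the order [0, 1, 2, 3, 4] gives [2, 3, 2, 2, 3]; set D = diag(2, 3, 2, 2, 3) and form L = D - A. The multiplicity of 0 as a Laplacian eigenvalue equals the number of connected components. The largest eigenvalue, 5, is at most the vertex count 5. There is one zero in the spectrum, matching the 1 component.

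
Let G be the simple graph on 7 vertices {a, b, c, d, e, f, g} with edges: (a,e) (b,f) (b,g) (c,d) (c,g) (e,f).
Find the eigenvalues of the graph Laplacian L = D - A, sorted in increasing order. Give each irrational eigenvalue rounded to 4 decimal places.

With the vertex order [a, b, c, d, e, f, g], the degrees are [1, 2, 2, 1, 2, 2, 2], giving D = diag(1, 2, 2, 1, 2, 2, 2) and L = D - A. Since every row of L sums to 0, the all-ones vector is in the kernel and 0 is an eigenvalue. The single zero eigenvalue shows the graph is connected. By the matrix-tree theorem the graph has (1/7) * product of the nonzero eigenvalues = 1 spanning tree.

[0, 0.1981, 0.7530, 1.5550, 2.4450, 3.2470, 3.8019]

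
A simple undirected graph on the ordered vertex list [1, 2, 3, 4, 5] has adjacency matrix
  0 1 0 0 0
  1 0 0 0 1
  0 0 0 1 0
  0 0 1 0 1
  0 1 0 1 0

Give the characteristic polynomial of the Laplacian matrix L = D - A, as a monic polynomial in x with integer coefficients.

x^5 - 8x^4 + 21x^3 - 20x^2 + 5x

Reading degrees in the order [1, 2, 3, 4, 5] gives [1, 2, 1, 2, 2]; set D = diag(1, 2, 1, 2, 2) and form L = D - A. Computing det(xI - L) by cofactor expansion (or equivalently via sum-over-permutations) gives x^5 - 8x^4 + 21x^3 - 20x^2 + 5x. Since p(0) = det(-L) = 0, x divides p(x). The eigenvalues sum to 8, which equals trace(L) = 2|E|. By the matrix-tree theorem the graph has (1/5) * product of the nonzero eigenvalues = 1 spanning tree.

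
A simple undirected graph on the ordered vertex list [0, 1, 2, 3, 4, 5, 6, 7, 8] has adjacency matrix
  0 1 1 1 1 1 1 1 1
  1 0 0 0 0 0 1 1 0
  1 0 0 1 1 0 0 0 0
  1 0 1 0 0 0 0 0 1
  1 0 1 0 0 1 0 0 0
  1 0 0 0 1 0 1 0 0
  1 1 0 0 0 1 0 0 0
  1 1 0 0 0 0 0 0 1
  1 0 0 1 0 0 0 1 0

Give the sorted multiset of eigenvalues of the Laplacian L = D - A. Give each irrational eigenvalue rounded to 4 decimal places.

Reading degrees in the order [0, 1, 2, 3, 4, 5, 6, 7, 8] gives [8, 3, 3, 3, 3, 3, 3, 3, 3]; set D = diag(8, 3, 3, 3, 3, 3, 3, 3, 3) and form L = D - A. Diagonalising L (or applying a numerical eigensolver to the 9x9 matrix) gives the spectrum above. The largest eigenvalue, 9, is at most the vertex count 9. The eigenvalues sum to 32, which equals trace(L) = 2|E|.

[0, 1.5858, 1.5858, 3, 3, 4.4142, 4.4142, 5, 9]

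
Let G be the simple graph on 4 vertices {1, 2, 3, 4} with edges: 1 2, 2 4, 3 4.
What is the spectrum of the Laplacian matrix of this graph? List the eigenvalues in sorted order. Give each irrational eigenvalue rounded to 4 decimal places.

[0, 0.5858, 2, 3.4142]

Each diagonal entry of L is the vertex degree and each off-diagonal entry is -1 where an edge is present, 0 otherwise; in the order [1, 2, 3, 4] the diagonal is [1, 2, 1, 2]. The multiplicity of 0 as a Laplacian eigenvalue equals the number of connected components. The single zero eigenvalue shows the graph is connected. By the matrix-tree theorem the graph has (1/4) * product of the nonzero eigenvalues = 1 spanning tree.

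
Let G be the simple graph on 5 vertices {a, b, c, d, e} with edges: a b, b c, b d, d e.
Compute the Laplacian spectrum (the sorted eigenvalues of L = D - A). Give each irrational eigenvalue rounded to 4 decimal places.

Reading degrees in the order [a, b, c, d, e] gives [1, 3, 1, 2, 1]; set D = diag(1, 3, 1, 2, 1) and form L = D - A. L is symmetric positive semidefinite, so every eigenvalue is real and nonnegative. There is one zero in the spectrum, matching the 1 component.

[0, 0.5188, 1, 2.3111, 4.1701]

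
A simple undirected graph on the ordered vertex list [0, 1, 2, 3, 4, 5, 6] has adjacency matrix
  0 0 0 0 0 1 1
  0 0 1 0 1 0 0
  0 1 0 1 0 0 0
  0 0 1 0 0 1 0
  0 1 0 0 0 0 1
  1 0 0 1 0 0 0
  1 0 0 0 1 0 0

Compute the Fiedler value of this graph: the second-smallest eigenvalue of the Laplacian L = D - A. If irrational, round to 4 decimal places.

0.7530

Reading degrees in the order [0, 1, 2, 3, 4, 5, 6] gives [2, 2, 2, 2, 2, 2, 2]; set D = diag(2, 2, 2, 2, 2, 2, 2) and form L = D - A. The smallest Laplacian eigenvalue is always 0. The next one, lambda_2 = 0.7530, measures how hard the graph is to disconnect: larger values mean better connectivity.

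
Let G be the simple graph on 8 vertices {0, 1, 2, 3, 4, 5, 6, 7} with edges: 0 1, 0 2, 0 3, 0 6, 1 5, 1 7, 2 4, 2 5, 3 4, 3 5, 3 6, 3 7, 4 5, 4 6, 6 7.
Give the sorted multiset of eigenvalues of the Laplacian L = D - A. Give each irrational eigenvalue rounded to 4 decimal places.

[0, 2.0310, 2.7433, 3.5485, 4, 5.0735, 5.7583, 6.8454]

Each diagonal entry of L is the vertex degree and each off-diagonal entry is -1 where an edge is present, 0 otherwise; in the order [0, 1, 2, 3, 4, 5, 6, 7] the diagonal is [4, 3, 3, 5, 4, 4, 4, 3]. The multiplicity of 0 as a Laplacian eigenvalue equals the number of connected components. The single zero eigenvalue shows the graph is connected.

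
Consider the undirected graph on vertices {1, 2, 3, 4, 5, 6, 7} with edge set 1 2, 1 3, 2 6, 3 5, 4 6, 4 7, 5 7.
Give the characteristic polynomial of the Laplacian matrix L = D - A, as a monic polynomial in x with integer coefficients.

Each diagonal entry of L is the vertex degree and each off-diagonal entry is -1 where an edge is present, 0 otherwise; in the order [1, 2, 3, 4, 5, 6, 7] the diagonal is [2, 2, 2, 2, 2, 2, 2]. Computing det(xI - L) by cofactor expansion (or equivalently via sum-over-permutations) gives x^7 - 14x^6 + 77x^5 - 210x^4 + 294x^3 - 196x^2 + 49x. The constant term is 0 because L is singular (the all-ones vector lies in its kernel). The largest eigenvalue, 3.8019, is at most the vertex count 7. The eigenvalues sum to 14, which equals trace(L) = 2|E|.

x^7 - 14x^6 + 77x^5 - 210x^4 + 294x^3 - 196x^2 + 49x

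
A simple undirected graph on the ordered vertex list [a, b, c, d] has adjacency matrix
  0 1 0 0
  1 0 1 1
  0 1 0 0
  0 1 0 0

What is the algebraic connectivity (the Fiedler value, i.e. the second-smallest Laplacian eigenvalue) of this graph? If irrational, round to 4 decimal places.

Each diagonal entry of L is the vertex degree and each off-diagonal entry is -1 where an edge is present, 0 otherwise; in the order [a, b, c, d] the diagonal is [1, 3, 1, 1]. The sorted Laplacian eigenvalues are [0, 1, 1, 4]; the algebraic connectivity is the second entry, 1.

1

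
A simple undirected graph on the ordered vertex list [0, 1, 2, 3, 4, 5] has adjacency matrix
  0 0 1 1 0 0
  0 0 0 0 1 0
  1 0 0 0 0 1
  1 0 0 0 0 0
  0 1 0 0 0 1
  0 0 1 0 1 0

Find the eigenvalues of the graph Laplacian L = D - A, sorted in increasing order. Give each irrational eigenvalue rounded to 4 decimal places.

Each diagonal entry of L is the vertex degree and each off-diagonal entry is -1 where an edge is present, 0 otherwise; in the order [0, 1, 2, 3, 4, 5] the diagonal is [2, 1, 2, 1, 2, 2]. The multiplicity of 0 as a Laplacian eigenvalue equals the number of connected components. The largest eigenvalue, 3.7321, is at most the vertex count 6.

[0, 0.2679, 1, 2, 3, 3.7321]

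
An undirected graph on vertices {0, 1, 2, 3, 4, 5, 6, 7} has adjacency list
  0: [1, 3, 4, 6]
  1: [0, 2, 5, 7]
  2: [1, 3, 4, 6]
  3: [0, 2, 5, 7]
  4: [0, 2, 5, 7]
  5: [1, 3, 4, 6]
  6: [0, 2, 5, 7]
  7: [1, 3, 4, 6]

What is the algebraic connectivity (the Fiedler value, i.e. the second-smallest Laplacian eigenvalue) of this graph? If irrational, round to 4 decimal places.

4

With the vertex order [0, 1, 2, 3, 4, 5, 6, 7], the degrees are [4, 4, 4, 4, 4, 4, 4, 4], giving D = diag(4, 4, 4, 4, 4, 4, 4, 4) and L = D - A. Computing the eigenvalues of L and sorting gives [0, 4, 4, 4, 4, 4, 4, 8]. The Fiedler value lambda_2 = 4 is strictly positive, so the graph is connected. The largest eigenvalue, 8, is at most the vertex count 8. By the matrix-tree theorem the graph has (1/8) * product of the nonzero eigenvalues = 4096 spanning trees.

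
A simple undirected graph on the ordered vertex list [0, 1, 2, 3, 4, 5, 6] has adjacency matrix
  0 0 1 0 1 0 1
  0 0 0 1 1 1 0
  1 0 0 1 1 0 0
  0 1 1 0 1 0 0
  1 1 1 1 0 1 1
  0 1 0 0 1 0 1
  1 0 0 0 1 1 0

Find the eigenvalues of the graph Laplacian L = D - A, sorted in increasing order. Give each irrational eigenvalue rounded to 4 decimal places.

[0, 2, 2, 4, 4, 5, 7]

Each diagonal entry of L is the vertex degree and each off-diagonal entry is -1 where an edge is present, 0 otherwise; in the order [0, 1, 2, 3, 4, 5, 6] the diagonal is [3, 3, 3, 3, 6, 3, 3]. Since every row of L sums to 0, the all-ones vector is in the kernel and 0 is an eigenvalue. The single zero eigenvalue shows the graph is connected. There is one zero in the spectrum, matching the 1 component.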